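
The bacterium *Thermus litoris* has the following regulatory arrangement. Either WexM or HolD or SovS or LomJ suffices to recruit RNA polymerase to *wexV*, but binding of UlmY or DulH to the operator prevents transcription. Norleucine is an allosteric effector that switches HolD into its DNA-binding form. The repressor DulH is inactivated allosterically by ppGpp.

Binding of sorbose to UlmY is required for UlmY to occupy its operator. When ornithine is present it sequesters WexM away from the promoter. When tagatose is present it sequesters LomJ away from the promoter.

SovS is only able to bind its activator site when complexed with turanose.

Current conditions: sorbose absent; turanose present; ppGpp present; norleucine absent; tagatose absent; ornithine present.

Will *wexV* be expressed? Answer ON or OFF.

Ornithine is present, so WexM is inactive.
Sorbose is absent, so UlmY is inactive.
Norleucine is absent, so HolD is inactive.
Turanose is present, so SovS is active.
ppGpp is present, so DulH is inactive.
Tagatose is absent, so LomJ is active.
Activator SovS is present, so *wexV* is transcribed.

ON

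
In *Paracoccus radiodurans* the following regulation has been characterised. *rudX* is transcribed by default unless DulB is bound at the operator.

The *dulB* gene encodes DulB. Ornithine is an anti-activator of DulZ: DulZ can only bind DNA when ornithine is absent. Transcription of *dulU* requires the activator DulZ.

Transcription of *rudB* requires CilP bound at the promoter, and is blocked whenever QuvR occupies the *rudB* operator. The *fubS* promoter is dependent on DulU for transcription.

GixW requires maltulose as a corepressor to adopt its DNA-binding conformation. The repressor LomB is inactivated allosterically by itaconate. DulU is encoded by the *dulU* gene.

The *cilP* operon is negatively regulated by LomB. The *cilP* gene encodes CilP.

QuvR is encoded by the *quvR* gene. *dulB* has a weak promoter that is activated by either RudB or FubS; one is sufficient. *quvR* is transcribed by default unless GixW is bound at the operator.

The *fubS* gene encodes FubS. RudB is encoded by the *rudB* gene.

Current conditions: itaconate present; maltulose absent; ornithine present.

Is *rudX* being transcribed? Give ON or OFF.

Maltulose is absent, so GixW is inactive.
With no repressor bound, *quvR* is transcribed.
So QuvR is produced and active.
Itaconate is present, so LomB is inactive.
With no repressor bound, *cilP* is transcribed.
So CilP is produced and active.
With repressor QuvR bound, *rudB* is not transcribed.
So RudB is not produced.
Ornithine is present, so DulZ is inactive.
Required activator DulZ is absent, so *dulU* is not transcribed.
So DulU is not produced.
Required activator DulU is absent, so *fubS* is not transcribed.
So FubS is not produced.
No activator is available at the *dulB* promoter, so *dulB* is not transcribed.
So DulB is not produced.
With no repressor bound, *rudX* is transcribed.

ON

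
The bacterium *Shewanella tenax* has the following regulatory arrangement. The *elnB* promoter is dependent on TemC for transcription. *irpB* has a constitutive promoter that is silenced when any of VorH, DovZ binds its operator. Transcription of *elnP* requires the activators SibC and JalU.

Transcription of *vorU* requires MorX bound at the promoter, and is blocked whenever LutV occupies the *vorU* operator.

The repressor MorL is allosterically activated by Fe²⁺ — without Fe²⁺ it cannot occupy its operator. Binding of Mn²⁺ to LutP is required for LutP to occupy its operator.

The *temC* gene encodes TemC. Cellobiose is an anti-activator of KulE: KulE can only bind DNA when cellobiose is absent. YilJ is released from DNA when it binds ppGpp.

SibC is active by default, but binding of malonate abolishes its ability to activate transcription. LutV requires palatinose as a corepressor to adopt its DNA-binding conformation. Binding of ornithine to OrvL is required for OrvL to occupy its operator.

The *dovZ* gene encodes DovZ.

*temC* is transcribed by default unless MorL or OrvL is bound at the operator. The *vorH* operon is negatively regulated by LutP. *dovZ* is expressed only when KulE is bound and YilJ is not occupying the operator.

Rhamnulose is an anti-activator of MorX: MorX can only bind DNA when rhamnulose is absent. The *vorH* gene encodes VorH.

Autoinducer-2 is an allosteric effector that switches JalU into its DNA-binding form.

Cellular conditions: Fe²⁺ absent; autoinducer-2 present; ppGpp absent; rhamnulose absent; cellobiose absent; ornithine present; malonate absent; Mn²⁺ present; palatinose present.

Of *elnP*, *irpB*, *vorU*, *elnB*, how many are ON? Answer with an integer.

2

Malonate is absent, so SibC is active.
Autoinducer-2 is present, so JalU is active.
No repressor is bound and SibC and JalU are active, so *elnP* is transcribed.
→ *elnP* is ON.
Mn²⁺ is present, so LutP is active.
With repressor LutP bound, *vorH* is not transcribed.
So VorH is not produced.
Cellobiose is absent, so KulE is active.
ppGpp is absent, so YilJ is active.
With repressor YilJ bound, *dovZ* is not transcribed.
So DovZ is not produced.
With no repressor bound, *irpB* is transcribed.
→ *irpB* is ON.
Rhamnulose is absent, so MorX is active.
Palatinose is present, so LutV is active.
With repressor LutV bound, *vorU* is not transcribed.
→ *vorU* is OFF.
Fe²⁺ is absent, so MorL is inactive.
Ornithine is present, so OrvL is active.
With repressor OrvL bound, *temC* is not transcribed.
So TemC is not produced.
Required activator TemC is absent, so *elnB* is not transcribed.
→ *elnB* is OFF.
2 of the 4 genes are transcribed.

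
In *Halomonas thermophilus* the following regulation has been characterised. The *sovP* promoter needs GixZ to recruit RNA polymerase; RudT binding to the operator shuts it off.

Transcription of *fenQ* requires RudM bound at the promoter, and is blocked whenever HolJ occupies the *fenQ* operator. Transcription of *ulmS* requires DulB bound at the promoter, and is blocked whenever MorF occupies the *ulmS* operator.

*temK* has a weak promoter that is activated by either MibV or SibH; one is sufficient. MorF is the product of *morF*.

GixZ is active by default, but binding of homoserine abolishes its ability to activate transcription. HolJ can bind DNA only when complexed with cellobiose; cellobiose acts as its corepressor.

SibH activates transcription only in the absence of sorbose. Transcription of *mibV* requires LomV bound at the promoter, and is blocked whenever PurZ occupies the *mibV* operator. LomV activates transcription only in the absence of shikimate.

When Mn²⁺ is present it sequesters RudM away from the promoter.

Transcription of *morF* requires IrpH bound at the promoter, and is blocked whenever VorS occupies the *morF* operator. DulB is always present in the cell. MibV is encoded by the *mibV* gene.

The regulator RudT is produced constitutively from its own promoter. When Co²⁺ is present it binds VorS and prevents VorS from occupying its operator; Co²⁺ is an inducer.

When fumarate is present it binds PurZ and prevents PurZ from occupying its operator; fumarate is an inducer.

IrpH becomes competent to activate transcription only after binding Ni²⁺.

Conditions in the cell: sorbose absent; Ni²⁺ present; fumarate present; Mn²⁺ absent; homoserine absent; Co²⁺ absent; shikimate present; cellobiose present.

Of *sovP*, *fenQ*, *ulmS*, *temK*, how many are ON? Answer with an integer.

RudT is produced constitutively and is active.
Homoserine is absent, so GixZ is active.
With repressor RudT bound, *sovP* is not transcribed.
→ *sovP* is OFF.
Mn²⁺ is absent, so RudM is active.
Cellobiose is present, so HolJ is active.
With repressor HolJ bound, *fenQ* is not transcribed.
→ *fenQ* is OFF.
Co²⁺ is absent, so VorS is active.
Ni²⁺ is present, so IrpH is active.
With repressor VorS bound, *morF* is not transcribed.
So MorF is not produced.
DulB is produced constitutively and is active.
No repressor is bound and DulB is active, so *ulmS* is transcribed.
→ *ulmS* is ON.
Fumarate is present, so PurZ is inactive.
Shikimate is present, so LomV is inactive.
Required activator LomV is absent, so *mibV* is not transcribed.
So MibV is not produced.
Sorbose is absent, so SibH is active.
Activator SibH is present, so *temK* is transcribed.
→ *temK* is ON.
2 of the 4 genes are transcribed.

2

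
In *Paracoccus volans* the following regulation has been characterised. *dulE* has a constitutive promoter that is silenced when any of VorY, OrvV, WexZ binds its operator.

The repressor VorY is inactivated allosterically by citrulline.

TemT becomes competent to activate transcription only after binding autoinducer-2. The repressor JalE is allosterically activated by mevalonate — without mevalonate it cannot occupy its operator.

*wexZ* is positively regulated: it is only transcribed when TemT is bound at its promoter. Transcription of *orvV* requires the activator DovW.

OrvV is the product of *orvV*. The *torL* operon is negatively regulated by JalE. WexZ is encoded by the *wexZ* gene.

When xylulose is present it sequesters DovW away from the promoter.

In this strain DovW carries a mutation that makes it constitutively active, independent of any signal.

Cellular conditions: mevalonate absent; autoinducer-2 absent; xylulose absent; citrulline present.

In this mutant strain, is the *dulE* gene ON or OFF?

Citrulline is present, so VorY is inactive.
DovW is constitutively active in this strain.
No repressor is bound and DovW is active, so *orvV* is transcribed.
So OrvV is produced and active.
Autoinducer-2 is absent, so TemT is inactive.
Required activator TemT is absent, so *wexZ* is not transcribed.
So WexZ is not produced.
With repressor OrvV bound, *dulE* is not transcribed.

OFF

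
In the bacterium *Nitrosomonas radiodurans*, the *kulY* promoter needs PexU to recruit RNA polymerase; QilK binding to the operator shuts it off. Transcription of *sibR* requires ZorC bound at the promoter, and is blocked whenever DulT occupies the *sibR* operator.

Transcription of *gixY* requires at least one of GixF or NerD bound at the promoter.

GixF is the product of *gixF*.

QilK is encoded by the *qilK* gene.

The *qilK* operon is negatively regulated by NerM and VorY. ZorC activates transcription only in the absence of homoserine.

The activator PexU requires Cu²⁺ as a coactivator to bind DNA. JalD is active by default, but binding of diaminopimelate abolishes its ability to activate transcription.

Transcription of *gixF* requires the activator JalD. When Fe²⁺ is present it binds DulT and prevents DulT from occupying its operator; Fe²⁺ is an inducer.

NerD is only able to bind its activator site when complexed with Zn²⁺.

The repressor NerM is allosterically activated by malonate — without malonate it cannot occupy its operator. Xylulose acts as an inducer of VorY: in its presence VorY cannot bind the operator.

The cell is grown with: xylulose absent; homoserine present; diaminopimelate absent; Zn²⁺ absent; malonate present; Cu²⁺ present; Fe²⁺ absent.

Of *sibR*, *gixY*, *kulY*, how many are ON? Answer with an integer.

Fe²⁺ is absent, so DulT is active.
Homoserine is present, so ZorC is inactive.
With repressor DulT bound, *sibR* is not transcribed.
→ *sibR* is OFF.
Diaminopimelate is absent, so JalD is active.
No repressor is bound and JalD is active, so *gixF* is transcribed.
So GixF is produced and active.
Zn²⁺ is absent, so NerD is inactive.
Activator GixF is present, so *gixY* is transcribed.
→ *gixY* is ON.
Cu²⁺ is present, so PexU is active.
Malonate is present, so NerM is active.
Xylulose is absent, so VorY is active.
With repressor NerM bound, *qilK* is not transcribed.
So QilK is not produced.
No repressor is bound and PexU is active, so *kulY* is transcribed.
→ *kulY* is ON.
2 of the 3 genes are transcribed.

2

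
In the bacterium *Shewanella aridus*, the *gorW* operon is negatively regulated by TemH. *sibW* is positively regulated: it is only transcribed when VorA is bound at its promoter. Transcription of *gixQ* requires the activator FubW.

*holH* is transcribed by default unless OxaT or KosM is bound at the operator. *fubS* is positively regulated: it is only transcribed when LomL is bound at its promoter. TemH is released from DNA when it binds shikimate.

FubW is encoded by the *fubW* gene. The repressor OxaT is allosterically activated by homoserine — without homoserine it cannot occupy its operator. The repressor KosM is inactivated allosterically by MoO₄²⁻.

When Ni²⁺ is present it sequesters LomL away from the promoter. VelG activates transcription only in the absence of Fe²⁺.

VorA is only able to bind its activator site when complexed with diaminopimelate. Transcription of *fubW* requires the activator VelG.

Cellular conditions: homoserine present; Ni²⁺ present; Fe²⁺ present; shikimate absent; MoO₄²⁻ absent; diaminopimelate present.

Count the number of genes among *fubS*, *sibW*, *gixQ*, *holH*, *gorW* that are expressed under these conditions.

Ni²⁺ is present, so LomL is inactive.
Required activator LomL is absent, so *fubS* is not transcribed.
→ *fubS* is OFF.
Diaminopimelate is present, so VorA is active.
No repressor is bound and VorA is active, so *sibW* is transcribed.
→ *sibW* is ON.
Fe²⁺ is present, so VelG is inactive.
Required activator VelG is absent, so *fubW* is not transcribed.
So FubW is not produced.
Required activator FubW is absent, so *gixQ* is not transcribed.
→ *gixQ* is OFF.
Homoserine is present, so OxaT is active.
MoO₄²⁻ is absent, so KosM is active.
With repressor OxaT bound, *holH* is not transcribed.
→ *holH* is OFF.
Shikimate is absent, so TemH is active.
With repressor TemH bound, *gorW* is not transcribed.
→ *gorW* is OFF.
1 of the 5 genes is transcribed.

1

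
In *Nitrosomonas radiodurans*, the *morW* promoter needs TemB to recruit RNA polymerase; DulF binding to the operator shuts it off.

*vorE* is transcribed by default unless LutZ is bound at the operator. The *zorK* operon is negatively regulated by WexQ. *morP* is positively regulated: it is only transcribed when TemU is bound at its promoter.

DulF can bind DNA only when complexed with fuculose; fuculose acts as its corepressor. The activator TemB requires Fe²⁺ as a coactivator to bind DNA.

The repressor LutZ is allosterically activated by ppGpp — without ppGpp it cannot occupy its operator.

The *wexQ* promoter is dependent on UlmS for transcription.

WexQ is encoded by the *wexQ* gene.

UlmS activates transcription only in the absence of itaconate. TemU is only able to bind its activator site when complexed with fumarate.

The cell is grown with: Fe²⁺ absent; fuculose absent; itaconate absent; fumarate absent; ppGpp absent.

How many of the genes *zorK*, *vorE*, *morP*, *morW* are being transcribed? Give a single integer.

Itaconate is absent, so UlmS is active.
No repressor is bound and UlmS is active, so *wexQ* is transcribed.
So WexQ is produced and active.
With repressor WexQ bound, *zorK* is not transcribed.
→ *zorK* is OFF.
ppGpp is absent, so LutZ is inactive.
With no repressor bound, *vorE* is transcribed.
→ *vorE* is ON.
Fumarate is absent, so TemU is inactive.
Required activator TemU is absent, so *morP* is not transcribed.
→ *morP* is OFF.
Fe²⁺ is absent, so TemB is inactive.
Fuculose is absent, so DulF is inactive.
Required activator TemB is absent, so *morW* is not transcribed.
→ *morW* is OFF.
1 of the 4 genes is transcribed.

1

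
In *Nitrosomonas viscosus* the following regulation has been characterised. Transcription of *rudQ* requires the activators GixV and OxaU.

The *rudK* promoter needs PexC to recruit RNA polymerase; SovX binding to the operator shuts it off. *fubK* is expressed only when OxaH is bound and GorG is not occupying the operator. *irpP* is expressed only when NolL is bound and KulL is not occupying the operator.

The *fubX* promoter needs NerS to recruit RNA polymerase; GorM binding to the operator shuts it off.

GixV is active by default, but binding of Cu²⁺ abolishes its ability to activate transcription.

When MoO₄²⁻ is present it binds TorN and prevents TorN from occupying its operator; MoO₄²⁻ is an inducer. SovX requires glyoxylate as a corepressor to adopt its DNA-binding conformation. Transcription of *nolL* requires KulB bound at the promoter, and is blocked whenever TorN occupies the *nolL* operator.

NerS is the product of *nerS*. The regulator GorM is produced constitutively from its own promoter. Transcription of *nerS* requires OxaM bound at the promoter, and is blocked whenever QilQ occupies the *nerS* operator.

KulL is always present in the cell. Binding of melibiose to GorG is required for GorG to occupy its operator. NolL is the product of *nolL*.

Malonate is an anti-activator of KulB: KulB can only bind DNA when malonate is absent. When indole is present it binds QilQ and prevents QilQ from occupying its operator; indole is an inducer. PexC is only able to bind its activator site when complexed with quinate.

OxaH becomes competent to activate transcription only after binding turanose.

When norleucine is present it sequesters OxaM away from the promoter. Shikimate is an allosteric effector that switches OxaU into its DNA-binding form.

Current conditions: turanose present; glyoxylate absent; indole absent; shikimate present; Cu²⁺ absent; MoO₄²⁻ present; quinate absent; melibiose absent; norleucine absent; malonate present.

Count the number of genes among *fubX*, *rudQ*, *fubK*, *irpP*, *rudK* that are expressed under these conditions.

GorM is produced constitutively and is active.
Indole is absent, so QilQ is active.
Norleucine is absent, so OxaM is active.
With repressor QilQ bound, *nerS* is not transcribed.
So NerS is not produced.
With repressor GorM bound, *fubX* is not transcribed.
→ *fubX* is OFF.
Cu²⁺ is absent, so GixV is active.
Shikimate is present, so OxaU is active.
No repressor is bound and GixV and OxaU are active, so *rudQ* is transcribed.
→ *rudQ* is ON.
Melibiose is absent, so GorG is inactive.
Turanose is present, so OxaH is active.
No repressor is bound and OxaH is active, so *fubK* is transcribed.
→ *fubK* is ON.
Malonate is present, so KulB is inactive.
MoO₄²⁻ is present, so TorN is inactive.
Required activator KulB is absent, so *nolL* is not transcribed.
So NolL is not produced.
KulL is produced constitutively and is active.
With repressor KulL bound, *irpP* is not transcribed.
→ *irpP* is OFF.
Quinate is absent, so PexC is inactive.
Glyoxylate is absent, so SovX is inactive.
Required activator PexC is absent, so *rudK* is not transcribed.
→ *rudK* is OFF.
2 of the 5 genes are transcribed.

2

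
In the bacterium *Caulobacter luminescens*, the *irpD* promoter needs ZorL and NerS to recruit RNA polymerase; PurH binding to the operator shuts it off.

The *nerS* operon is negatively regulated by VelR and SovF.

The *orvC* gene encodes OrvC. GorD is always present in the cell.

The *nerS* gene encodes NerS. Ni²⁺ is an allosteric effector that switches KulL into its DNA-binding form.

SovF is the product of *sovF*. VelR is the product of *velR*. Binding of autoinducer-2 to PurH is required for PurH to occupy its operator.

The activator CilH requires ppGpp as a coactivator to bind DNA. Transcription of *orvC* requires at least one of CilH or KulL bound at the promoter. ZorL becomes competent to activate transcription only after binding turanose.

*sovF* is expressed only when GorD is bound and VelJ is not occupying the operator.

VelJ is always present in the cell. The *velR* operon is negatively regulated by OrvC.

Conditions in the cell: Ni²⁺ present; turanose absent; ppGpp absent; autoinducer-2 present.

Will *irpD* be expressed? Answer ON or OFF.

OFF

Turanose is absent, so ZorL is inactive.
Autoinducer-2 is present, so PurH is active.
ppGpp is absent, so CilH is inactive.
Ni²⁺ is present, so KulL is active.
Activator KulL is present, so *orvC* is transcribed.
So OrvC is produced and active.
With repressor OrvC bound, *velR* is not transcribed.
So VelR is not produced.
GorD is produced constitutively and is active.
VelJ is produced constitutively and is active.
With repressor VelJ bound, *sovF* is not transcribed.
So SovF is not produced.
With no repressor bound, *nerS* is transcribed.
So NerS is produced and active.
With repressor PurH bound, *irpD* is not transcribed.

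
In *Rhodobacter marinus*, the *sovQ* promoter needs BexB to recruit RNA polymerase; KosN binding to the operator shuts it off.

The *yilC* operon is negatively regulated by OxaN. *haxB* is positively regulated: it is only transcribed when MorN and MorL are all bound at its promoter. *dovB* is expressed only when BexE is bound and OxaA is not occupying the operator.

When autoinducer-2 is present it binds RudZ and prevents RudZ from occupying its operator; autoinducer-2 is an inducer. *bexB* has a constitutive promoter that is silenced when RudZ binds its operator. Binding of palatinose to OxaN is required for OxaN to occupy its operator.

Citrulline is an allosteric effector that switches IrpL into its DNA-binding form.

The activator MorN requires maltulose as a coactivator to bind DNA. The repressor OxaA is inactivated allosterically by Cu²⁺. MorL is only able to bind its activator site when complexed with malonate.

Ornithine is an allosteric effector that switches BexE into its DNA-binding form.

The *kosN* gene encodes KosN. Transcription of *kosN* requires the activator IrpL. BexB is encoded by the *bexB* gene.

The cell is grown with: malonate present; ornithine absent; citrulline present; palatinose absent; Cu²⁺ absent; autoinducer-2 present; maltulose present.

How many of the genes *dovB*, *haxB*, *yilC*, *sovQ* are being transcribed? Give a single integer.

Ornithine is absent, so BexE is inactive.
Cu²⁺ is absent, so OxaA is active.
With repressor OxaA bound, *dovB* is not transcribed.
→ *dovB* is OFF.
Maltulose is present, so MorN is active.
Malonate is present, so MorL is active.
No repressor is bound and MorN and MorL are active, so *haxB* is transcribed.
→ *haxB* is ON.
Palatinose is absent, so OxaN is inactive.
With no repressor bound, *yilC* is transcribed.
→ *yilC* is ON.
Autoinducer-2 is present, so RudZ is inactive.
With no repressor bound, *bexB* is transcribed.
So BexB is produced and active.
Citrulline is present, so IrpL is active.
No repressor is bound and IrpL is active, so *kosN* is transcribed.
So KosN is produced and active.
With repressor KosN bound, *sovQ* is not transcribed.
→ *sovQ* is OFF.
2 of the 4 genes are transcribed.

2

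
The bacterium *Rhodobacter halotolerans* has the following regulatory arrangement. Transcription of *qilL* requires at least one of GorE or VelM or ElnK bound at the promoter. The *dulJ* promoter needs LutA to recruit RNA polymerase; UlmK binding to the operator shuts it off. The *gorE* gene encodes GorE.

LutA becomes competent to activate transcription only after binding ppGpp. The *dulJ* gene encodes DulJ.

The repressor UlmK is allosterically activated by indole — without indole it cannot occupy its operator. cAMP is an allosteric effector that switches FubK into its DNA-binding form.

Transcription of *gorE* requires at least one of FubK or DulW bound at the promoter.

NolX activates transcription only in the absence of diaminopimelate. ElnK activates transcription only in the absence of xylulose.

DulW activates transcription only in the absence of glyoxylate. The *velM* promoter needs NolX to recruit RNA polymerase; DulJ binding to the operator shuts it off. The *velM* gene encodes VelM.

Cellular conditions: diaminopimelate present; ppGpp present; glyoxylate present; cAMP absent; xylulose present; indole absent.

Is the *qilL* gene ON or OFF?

cAMP is absent, so FubK is inactive.
Glyoxylate is present, so DulW is inactive.
No activator is available at the *gorE* promoter, so *gorE* is not transcribed.
So GorE is not produced.
ppGpp is present, so LutA is active.
Indole is absent, so UlmK is inactive.
No repressor is bound and LutA is active, so *dulJ* is transcribed.
So DulJ is produced and active.
Diaminopimelate is present, so NolX is inactive.
With repressor DulJ bound, *velM* is not transcribed.
So VelM is not produced.
Xylulose is present, so ElnK is inactive.
No activator is available at the *qilL* promoter, so *qilL* is not transcribed.

OFF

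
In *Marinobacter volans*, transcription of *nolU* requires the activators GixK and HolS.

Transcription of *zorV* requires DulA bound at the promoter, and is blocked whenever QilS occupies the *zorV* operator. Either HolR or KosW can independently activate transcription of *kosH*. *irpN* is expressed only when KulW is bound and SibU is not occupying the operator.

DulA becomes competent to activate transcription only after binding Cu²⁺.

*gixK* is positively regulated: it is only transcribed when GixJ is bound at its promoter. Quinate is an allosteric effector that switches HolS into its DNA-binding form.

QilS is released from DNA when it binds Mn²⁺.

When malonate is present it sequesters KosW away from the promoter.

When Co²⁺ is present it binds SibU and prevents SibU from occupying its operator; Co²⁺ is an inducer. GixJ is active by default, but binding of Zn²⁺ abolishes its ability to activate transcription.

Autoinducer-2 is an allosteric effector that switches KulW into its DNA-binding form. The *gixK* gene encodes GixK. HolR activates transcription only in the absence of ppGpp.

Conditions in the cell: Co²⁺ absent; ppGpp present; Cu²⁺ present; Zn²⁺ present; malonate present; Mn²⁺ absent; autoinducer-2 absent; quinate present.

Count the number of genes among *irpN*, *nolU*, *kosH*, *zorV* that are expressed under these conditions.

Co²⁺ is absent, so SibU is active.
Autoinducer-2 is absent, so KulW is inactive.
With repressor SibU bound, *irpN* is not transcribed.
→ *irpN* is OFF.
Zn²⁺ is present, so GixJ is inactive.
Required activator GixJ is absent, so *gixK* is not transcribed.
So GixK is not produced.
Quinate is present, so HolS is active.
Required activator GixK is absent, so *nolU* is not transcribed.
→ *nolU* is OFF.
ppGpp is present, so HolR is inactive.
Malonate is present, so KosW is inactive.
No activator is available at the *kosH* promoter, so *kosH* is not transcribed.
→ *kosH* is OFF.
Cu²⁺ is present, so DulA is active.
Mn²⁺ is absent, so QilS is active.
With repressor QilS bound, *zorV* is not transcribed.
→ *zorV* is OFF.
0 of the 4 genes are transcribed.

0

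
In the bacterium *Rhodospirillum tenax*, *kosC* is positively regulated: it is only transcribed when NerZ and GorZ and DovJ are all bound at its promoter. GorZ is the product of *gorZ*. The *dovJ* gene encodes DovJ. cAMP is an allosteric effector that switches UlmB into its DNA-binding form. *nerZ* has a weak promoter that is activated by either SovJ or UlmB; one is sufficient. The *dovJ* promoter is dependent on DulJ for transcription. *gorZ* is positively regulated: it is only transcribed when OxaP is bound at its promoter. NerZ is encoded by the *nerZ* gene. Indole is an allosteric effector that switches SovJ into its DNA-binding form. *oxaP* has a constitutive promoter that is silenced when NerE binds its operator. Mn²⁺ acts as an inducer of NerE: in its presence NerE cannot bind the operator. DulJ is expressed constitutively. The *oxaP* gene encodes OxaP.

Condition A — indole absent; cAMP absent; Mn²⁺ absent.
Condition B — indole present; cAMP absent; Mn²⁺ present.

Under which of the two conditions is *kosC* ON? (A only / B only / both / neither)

B only

Condition A:
Indole is absent, so SovJ is inactive.
cAMP is absent, so UlmB is inactive.
No activator is available at the *nerZ* promoter, so *nerZ* is not transcribed.
So NerZ is not produced.
Mn²⁺ is absent, so NerE is active.
With repressor NerE bound, *oxaP* is not transcribed.
So OxaP is not produced.
Required activator OxaP is absent, so *gorZ* is not transcribed.
So GorZ is not produced.
DulJ is produced constitutively and is active.
No repressor is bound and DulJ is active, so *dovJ* is transcribed.
So DovJ is produced and active.
Required activator NerZ is absent, so *kosC* is not transcribed.
→ *kosC* is OFF in A.
Condition B:
Indole is present, so SovJ is active.
cAMP is absent, so UlmB is inactive.
Activator SovJ is present, so *nerZ* is transcribed.
So NerZ is produced and active.
Mn²⁺ is present, so NerE is inactive.
With no repressor bound, *oxaP* is transcribed.
So OxaP is produced and active.
No repressor is bound and OxaP is active, so *gorZ* is transcribed.
So GorZ is produced and active.
DulJ is produced constitutively and is active.
No repressor is bound and DulJ is active, so *dovJ* is transcribed.
So DovJ is produced and active.
No repressor is bound and NerZ and GorZ and DovJ are active, so *kosC* is transcribed.
→ *kosC* is ON in B.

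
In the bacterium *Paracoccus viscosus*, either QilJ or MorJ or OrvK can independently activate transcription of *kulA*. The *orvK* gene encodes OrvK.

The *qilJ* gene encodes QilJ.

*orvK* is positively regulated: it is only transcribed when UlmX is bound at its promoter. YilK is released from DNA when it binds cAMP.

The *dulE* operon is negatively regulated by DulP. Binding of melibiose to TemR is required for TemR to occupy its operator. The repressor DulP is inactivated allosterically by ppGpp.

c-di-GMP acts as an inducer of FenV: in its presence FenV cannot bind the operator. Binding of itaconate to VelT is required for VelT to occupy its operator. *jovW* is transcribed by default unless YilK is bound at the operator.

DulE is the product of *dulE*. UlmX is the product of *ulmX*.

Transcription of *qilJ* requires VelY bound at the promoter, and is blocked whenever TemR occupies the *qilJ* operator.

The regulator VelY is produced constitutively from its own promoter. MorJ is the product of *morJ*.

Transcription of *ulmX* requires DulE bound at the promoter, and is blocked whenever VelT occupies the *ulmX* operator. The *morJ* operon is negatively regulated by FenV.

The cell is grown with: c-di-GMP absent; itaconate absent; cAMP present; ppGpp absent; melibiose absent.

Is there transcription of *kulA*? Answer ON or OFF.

Melibiose is absent, so TemR is inactive.
VelY is produced constitutively and is active.
No repressor is bound and VelY is active, so *qilJ* is transcribed.
So QilJ is produced and active.
c-di-GMP is absent, so FenV is active.
With repressor FenV bound, *morJ* is not transcribed.
So MorJ is not produced.
ppGpp is absent, so DulP is active.
With repressor DulP bound, *dulE* is not transcribed.
So DulE is not produced.
Itaconate is absent, so VelT is inactive.
Required activator DulE is absent, so *ulmX* is not transcribed.
So UlmX is not produced.
Required activator UlmX is absent, so *orvK* is not transcribed.
So OrvK is not produced.
Activator QilJ is present, so *kulA* is transcribed.

ON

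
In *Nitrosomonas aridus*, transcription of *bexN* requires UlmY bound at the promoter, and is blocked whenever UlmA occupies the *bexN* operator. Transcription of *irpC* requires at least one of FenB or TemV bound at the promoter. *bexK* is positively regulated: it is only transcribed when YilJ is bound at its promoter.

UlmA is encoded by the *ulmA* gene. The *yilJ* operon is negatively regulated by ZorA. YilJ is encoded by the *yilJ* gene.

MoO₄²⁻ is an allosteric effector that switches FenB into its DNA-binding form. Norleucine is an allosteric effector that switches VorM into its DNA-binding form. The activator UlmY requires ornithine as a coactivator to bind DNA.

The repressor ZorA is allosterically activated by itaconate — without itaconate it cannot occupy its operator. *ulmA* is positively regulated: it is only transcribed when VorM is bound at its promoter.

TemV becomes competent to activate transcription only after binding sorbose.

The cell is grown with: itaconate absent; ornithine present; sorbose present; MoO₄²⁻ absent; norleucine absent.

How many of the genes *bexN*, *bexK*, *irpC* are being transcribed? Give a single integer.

Ornithine is present, so UlmY is active.
Norleucine is absent, so VorM is inactive.
Required activator VorM is absent, so *ulmA* is not transcribed.
So UlmA is not produced.
No repressor is bound and UlmY is active, so *bexN* is transcribed.
→ *bexN* is ON.
Itaconate is absent, so ZorA is inactive.
With no repressor bound, *yilJ* is transcribed.
So YilJ is produced and active.
No repressor is bound and YilJ is active, so *bexK* is transcribed.
→ *bexK* is ON.
MoO₄²⁻ is absent, so FenB is inactive.
Sorbose is present, so TemV is active.
Activator TemV is present, so *irpC* is transcribed.
→ *irpC* is ON.
3 of the 3 genes are transcribed.

3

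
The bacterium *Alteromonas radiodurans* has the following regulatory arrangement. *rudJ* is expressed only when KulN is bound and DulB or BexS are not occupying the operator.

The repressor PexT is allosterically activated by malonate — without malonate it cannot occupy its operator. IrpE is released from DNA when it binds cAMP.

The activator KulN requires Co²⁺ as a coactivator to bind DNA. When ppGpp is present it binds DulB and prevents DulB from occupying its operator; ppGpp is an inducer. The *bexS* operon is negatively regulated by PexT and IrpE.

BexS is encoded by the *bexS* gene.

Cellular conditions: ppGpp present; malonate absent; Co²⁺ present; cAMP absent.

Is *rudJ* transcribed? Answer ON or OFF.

ppGpp is present, so DulB is inactive.
Co²⁺ is present, so KulN is active.
Malonate is absent, so PexT is inactive.
cAMP is absent, so IrpE is active.
With repressor IrpE bound, *bexS* is not transcribed.
So BexS is not produced.
No repressor is bound and KulN is active, so *rudJ* is transcribed.

ON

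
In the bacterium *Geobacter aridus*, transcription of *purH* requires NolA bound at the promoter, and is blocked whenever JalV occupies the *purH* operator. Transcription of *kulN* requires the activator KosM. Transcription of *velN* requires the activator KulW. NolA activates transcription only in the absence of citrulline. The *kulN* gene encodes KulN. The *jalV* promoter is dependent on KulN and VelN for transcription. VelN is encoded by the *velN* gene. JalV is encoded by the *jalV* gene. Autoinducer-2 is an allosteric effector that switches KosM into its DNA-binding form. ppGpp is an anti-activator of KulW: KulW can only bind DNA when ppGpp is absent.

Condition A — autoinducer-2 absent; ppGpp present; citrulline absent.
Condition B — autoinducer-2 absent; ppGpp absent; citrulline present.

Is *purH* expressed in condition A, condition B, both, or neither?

A only

Condition A:
Autoinducer-2 is absent, so KosM is inactive.
Required activator KosM is absent, so *kulN* is not transcribed.
So KulN is not produced.
ppGpp is present, so KulW is inactive.
Required activator KulW is absent, so *velN* is not transcribed.
So VelN is not produced.
Required activator KulN is absent, so *jalV* is not transcribed.
So JalV is not produced.
Citrulline is absent, so NolA is active.
No repressor is bound and NolA is active, so *purH* is transcribed.
→ *purH* is ON in A.
Condition B:
Autoinducer-2 is absent, so KosM is inactive.
Required activator KosM is absent, so *kulN* is not transcribed.
So KulN is not produced.
ppGpp is absent, so KulW is active.
No repressor is bound and KulW is active, so *velN* is transcribed.
So VelN is produced and active.
Required activator KulN is absent, so *jalV* is not transcribed.
So JalV is not produced.
Citrulline is present, so NolA is inactive.
Required activator NolA is absent, so *purH* is not transcribed.
→ *purH* is OFF in B.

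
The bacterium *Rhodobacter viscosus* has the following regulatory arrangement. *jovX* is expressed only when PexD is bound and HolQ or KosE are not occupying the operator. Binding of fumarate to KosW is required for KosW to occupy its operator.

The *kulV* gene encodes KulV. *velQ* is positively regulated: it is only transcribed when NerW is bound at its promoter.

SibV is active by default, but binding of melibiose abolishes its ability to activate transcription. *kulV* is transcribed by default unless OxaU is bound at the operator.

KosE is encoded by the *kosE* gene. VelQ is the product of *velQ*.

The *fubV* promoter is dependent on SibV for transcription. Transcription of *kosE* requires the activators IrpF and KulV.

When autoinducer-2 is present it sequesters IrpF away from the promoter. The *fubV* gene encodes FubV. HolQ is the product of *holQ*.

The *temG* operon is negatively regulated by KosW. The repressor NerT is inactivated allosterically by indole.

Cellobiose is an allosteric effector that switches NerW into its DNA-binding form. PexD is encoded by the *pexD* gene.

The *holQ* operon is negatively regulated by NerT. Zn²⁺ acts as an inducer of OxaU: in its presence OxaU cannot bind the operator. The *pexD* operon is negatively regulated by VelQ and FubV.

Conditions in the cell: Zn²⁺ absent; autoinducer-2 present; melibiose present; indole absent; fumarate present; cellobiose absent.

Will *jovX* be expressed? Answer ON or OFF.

ON

Indole is absent, so NerT is active.
With repressor NerT bound, *holQ* is not transcribed.
So HolQ is not produced.
Cellobiose is absent, so NerW is inactive.
Required activator NerW is absent, so *velQ* is not transcribed.
So VelQ is not produced.
Melibiose is present, so SibV is inactive.
Required activator SibV is absent, so *fubV* is not transcribed.
So FubV is not produced.
With no repressor bound, *pexD* is transcribed.
So PexD is produced and active.
Autoinducer-2 is present, so IrpF is inactive.
Zn²⁺ is absent, so OxaU is active.
With repressor OxaU bound, *kulV* is not transcribed.
So KulV is not produced.
Required activator IrpF is absent, so *kosE* is not transcribed.
So KosE is not produced.
No repressor is bound and PexD is active, so *jovX* is transcribed.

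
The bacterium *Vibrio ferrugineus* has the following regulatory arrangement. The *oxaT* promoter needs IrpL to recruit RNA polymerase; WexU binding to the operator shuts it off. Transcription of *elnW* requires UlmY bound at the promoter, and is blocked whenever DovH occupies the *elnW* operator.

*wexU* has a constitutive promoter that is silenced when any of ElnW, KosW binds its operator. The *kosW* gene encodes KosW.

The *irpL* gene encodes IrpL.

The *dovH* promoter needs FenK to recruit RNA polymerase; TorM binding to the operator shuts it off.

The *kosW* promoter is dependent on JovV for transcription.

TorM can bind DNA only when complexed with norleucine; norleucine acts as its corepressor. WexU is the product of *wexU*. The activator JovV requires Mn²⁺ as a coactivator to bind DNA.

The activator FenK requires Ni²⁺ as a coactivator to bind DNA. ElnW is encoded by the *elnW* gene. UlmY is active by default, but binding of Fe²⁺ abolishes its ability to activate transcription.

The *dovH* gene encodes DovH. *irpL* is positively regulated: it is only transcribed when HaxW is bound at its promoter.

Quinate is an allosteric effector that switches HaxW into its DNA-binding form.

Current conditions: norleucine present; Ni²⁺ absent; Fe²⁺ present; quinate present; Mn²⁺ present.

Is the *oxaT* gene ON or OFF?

ON

Fe²⁺ is present, so UlmY is inactive.
Ni²⁺ is absent, so FenK is inactive.
Norleucine is present, so TorM is active.
With repressor TorM bound, *dovH* is not transcribed.
So DovH is not produced.
Required activator UlmY is absent, so *elnW* is not transcribed.
So ElnW is not produced.
Mn²⁺ is present, so JovV is active.
No repressor is bound and JovV is active, so *kosW* is transcribed.
So KosW is produced and active.
With repressor KosW bound, *wexU* is not transcribed.
So WexU is not produced.
Quinate is present, so HaxW is active.
No repressor is bound and HaxW is active, so *irpL* is transcribed.
So IrpL is produced and active.
No repressor is bound and IrpL is active, so *oxaT* is transcribed.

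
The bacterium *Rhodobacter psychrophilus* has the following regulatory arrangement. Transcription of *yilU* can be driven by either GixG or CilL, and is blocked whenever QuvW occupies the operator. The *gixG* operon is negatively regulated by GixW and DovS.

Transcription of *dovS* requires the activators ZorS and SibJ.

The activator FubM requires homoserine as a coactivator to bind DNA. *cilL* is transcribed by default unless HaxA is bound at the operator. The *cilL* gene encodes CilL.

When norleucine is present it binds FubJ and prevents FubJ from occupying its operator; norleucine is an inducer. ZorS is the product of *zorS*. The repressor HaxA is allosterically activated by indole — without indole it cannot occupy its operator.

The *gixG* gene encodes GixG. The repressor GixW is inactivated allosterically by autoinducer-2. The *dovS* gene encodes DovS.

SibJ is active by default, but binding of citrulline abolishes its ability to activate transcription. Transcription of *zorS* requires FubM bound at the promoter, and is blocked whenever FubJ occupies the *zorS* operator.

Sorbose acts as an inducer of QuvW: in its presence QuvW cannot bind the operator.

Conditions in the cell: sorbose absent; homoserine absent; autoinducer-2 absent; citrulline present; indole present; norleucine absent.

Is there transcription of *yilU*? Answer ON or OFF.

Autoinducer-2 is absent, so GixW is active.
Homoserine is absent, so FubM is inactive.
Norleucine is absent, so FubJ is active.
With repressor FubJ bound, *zorS* is not transcribed.
So ZorS is not produced.
Citrulline is present, so SibJ is inactive.
Required activator ZorS is absent, so *dovS* is not transcribed.
So DovS is not produced.
With repressor GixW bound, *gixG* is not transcribed.
So GixG is not produced.
Sorbose is absent, so QuvW is active.
Indole is present, so HaxA is active.
With repressor HaxA bound, *cilL* is not transcribed.
So CilL is not produced.
With repressor QuvW bound, *yilU* is not transcribed.

OFF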